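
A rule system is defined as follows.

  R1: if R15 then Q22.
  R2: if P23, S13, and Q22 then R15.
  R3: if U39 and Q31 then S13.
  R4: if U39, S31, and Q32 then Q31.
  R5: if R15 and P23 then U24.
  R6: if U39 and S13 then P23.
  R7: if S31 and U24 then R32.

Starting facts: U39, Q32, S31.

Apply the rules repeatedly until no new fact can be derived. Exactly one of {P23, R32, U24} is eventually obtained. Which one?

U39, S31, and Q32 hold, so Q31 follows (R4).
From U39 and Q31, R3 gives S13.
From U39 and S13, R6 gives P23.
R32 would need S31 and U24 (R7), but U24 is never established. U24 would need R15 and P23 (R5), but R15 is never established.

P23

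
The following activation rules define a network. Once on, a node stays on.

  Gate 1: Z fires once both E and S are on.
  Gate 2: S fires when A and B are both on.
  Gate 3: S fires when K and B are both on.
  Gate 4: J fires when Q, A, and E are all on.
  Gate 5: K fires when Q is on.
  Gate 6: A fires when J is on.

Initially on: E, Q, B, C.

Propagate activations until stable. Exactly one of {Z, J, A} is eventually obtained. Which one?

Z

Q is on, so K fires (Gate 5).
K and B are on, so S fires (Gate 3).
Gate 1: E and S on → Z on.
J would need Q, A, and E (Gate 4), but A never turns on. A would need J (Gate 6), but J never turns on.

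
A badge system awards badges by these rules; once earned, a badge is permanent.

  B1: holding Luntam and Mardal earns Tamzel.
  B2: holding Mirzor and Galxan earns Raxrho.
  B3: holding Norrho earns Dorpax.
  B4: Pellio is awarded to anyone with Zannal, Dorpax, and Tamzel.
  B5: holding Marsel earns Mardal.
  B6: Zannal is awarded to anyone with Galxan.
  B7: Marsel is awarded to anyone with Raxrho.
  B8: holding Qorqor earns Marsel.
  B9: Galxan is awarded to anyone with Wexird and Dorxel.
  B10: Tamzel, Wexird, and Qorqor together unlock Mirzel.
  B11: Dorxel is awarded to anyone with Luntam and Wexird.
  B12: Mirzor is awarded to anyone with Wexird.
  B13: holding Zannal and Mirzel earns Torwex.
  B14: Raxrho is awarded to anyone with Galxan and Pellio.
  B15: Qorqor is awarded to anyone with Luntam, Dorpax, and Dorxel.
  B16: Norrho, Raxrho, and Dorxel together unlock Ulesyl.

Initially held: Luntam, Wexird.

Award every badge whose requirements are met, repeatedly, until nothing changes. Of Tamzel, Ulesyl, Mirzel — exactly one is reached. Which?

With Luntam and Wexird, Dorxel is earned (B11).
With Wexird, Mirzor is earned (B12).
With Wexird and Dorxel, Galxan is earned (B9).
With Mirzor and Galxan, Raxrho is earned (B2).
With Raxrho, Marsel is earned (B7).
With Marsel, Mardal is earned (B5).
With Luntam and Mardal, Tamzel is earned (B1).
Ulesyl would need Norrho, Raxrho, and Dorxel (B16), but Norrho is never earned. Mirzel would need Tamzel, Wexird, and Qorqor (B10), but Qorqor is never earned.

Tamzel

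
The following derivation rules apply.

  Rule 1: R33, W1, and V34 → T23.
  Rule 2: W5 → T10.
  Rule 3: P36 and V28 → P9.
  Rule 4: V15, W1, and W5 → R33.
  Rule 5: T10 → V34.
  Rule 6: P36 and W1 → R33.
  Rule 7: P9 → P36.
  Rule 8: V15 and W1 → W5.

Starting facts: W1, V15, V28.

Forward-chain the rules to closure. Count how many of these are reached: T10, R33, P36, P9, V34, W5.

4

From V15 and W1, Rule 8 gives W5.
From V15, W1, and W5, Rule 4 gives R33.
W5 holds, so T10 follows (Rule 2).
From T10, Rule 5 gives V34.
T10: reached.
R33: reached.
P36 would need P9 (Rule 7), but P9 is never established.
P9 would need P36 and V28 (Rule 3), but P36 is never established.
V34: reached.
W5: reached.
Reached: T10, R33, V34, and W5 — 4 of the 6.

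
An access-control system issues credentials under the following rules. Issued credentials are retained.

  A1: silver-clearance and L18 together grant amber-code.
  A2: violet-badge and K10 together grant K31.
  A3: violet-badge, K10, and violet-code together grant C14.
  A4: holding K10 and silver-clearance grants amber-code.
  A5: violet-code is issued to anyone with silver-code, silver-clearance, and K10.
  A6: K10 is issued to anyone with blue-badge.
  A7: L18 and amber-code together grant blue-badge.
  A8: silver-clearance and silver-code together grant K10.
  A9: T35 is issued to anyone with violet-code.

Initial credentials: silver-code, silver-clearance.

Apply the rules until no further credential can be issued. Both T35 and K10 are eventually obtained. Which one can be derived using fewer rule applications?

K10

K10: Holding silver-clearance and silver-code grants K10 (A8). [1 rule application]
T35: Holding silver-clearance and silver-code grants K10 (A8). Holding silver-code, silver-clearance, and K10 grants violet-code (A5). Holding violet-code grants T35 (A9). [3 rule applications]
K10 needs fewer.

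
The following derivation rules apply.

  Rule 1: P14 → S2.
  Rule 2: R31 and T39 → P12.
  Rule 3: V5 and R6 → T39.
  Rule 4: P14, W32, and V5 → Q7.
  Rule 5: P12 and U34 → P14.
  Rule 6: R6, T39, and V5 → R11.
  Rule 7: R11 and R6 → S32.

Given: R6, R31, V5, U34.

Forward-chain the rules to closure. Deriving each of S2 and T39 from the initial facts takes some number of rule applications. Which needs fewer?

T39

T39: From V5 and R6, Rule 3 gives T39. [1 rule application]
S2: V5 and R6 hold, so T39 follows (Rule 3). From R31 and T39, Rule 2 gives P12. P12 and U34 hold, so P14 follows (Rule 5). P14 holds, so S2 follows (Rule 1). [4 rule applications]
T39 needs fewer.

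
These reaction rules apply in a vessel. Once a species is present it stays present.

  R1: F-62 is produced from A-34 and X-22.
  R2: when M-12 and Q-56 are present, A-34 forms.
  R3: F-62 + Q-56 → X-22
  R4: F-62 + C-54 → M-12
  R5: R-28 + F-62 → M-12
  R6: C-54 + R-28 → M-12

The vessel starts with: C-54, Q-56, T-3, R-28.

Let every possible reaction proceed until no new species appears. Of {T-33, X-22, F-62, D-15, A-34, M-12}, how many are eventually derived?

C-54 and R-28 present → M-12 forms (R6).
M-12 and Q-56 present → A-34 forms (R2).
No rule produces T-33, and it is not given.
X-22 would need F-62 and Q-56 (R3), but F-62 never forms.
F-62 would need A-34 and X-22 (R1), but X-22 never forms.
No rule produces D-15, and it is not given.
A-34: reached.
M-12: reached.
Reached: A-34 and M-12 — 2 of the 6.

2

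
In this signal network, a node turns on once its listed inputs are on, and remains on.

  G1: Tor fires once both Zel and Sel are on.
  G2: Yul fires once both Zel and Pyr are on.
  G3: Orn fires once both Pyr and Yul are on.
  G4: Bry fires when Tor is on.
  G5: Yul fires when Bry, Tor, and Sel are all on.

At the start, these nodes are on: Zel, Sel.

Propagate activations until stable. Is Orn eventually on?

No

Orn would need Pyr and Yul (G3), but Pyr never turns on.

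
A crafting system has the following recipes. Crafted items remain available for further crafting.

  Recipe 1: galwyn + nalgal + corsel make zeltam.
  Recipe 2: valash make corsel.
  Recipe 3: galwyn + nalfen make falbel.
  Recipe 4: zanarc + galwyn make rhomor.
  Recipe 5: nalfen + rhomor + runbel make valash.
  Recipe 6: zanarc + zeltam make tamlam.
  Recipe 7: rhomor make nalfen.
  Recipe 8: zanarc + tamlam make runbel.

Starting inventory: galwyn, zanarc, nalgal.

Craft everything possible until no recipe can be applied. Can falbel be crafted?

Using Recipe 4, zanarc and galwyn make rhomor.
Using Recipe 7, rhomor makes nalfen.
galwyn + nalfen → falbel (Recipe 3).

Yes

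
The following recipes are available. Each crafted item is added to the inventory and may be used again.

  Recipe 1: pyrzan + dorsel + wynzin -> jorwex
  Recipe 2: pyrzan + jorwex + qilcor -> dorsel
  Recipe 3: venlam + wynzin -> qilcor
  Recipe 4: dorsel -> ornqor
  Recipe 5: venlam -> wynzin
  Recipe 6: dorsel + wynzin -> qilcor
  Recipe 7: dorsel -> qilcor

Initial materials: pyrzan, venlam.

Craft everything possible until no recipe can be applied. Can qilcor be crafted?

Yes

venlam -> wynzin (Recipe 5).
venlam + wynzin -> qilcor (Recipe 3).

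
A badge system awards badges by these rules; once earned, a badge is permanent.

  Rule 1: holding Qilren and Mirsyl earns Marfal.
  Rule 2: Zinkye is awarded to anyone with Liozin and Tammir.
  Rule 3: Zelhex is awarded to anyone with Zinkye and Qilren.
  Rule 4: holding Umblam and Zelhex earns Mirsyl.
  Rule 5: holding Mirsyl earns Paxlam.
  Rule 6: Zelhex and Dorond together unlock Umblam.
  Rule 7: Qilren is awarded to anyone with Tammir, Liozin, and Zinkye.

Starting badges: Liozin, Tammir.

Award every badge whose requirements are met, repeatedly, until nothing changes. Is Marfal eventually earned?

No

Marfal would need Qilren and Mirsyl (Rule 1), but Mirsyl is never earned.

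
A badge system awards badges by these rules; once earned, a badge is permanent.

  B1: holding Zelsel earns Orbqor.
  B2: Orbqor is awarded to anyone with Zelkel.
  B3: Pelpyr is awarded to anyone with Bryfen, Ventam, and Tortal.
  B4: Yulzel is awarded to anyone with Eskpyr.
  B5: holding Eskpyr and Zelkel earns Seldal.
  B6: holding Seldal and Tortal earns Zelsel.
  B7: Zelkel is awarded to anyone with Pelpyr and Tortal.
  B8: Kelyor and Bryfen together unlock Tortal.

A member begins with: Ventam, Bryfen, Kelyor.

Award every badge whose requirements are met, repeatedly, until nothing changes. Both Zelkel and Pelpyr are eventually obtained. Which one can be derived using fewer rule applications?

Pelpyr: With Kelyor and Bryfen, Tortal is earned (B8). With Bryfen, Ventam, and Tortal, Pelpyr is earned (B3). [2 rule applications]
Zelkel: With Kelyor and Bryfen, Tortal is earned (B8). With Bryfen, Ventam, and Tortal, Pelpyr is earned (B3). With Pelpyr and Tortal, Zelkel is earned (B7). [3 rule applications]
Pelpyr needs fewer.

Pelpyr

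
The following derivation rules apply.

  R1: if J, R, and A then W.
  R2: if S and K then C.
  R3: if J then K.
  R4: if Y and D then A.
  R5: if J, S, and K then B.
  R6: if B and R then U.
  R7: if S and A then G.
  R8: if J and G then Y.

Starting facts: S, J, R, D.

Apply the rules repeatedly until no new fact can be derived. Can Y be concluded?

Y would need J and G (R8), but G is never established.

No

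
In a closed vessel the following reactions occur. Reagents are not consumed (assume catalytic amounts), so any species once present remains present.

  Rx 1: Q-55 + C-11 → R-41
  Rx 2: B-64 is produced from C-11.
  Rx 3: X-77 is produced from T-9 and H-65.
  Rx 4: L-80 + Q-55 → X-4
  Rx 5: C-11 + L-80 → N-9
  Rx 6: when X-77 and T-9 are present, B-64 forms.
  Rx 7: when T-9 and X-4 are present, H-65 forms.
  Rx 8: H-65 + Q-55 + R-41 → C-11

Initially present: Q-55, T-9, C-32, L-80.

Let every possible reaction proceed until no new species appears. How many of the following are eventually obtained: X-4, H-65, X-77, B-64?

L-80 and Q-55 present → X-4 forms (Rx 4).
T-9 and X-4 present → H-65 forms (Rx 7).
T-9 and H-65 present → X-77 forms (Rx 3).
X-77 and T-9 present → B-64 forms (Rx 6).
X-4: reached.
H-65: reached.
X-77: reached.
B-64: reached.
All 4 are reached.

4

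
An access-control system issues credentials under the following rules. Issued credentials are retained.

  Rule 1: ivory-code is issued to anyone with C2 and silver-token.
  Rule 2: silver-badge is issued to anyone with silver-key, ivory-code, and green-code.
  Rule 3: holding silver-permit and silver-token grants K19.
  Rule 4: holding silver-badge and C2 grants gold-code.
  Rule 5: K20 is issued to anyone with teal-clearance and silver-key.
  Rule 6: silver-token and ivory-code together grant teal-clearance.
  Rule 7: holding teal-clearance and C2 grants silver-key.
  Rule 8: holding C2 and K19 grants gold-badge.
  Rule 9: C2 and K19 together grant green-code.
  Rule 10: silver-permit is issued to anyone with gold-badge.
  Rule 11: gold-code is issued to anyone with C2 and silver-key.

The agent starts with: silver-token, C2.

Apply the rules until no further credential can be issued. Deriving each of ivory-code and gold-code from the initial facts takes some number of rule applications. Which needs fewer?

ivory-code: Holding C2 and silver-token grants ivory-code (Rule 1). [1 rule application]
gold-code: Holding C2 and silver-token grants ivory-code (Rule 1). Holding silver-token and ivory-code grants teal-clearance (Rule 6). Holding teal-clearance and C2 grants silver-key (Rule 7). Holding C2 and silver-key grants gold-code (Rule 11). [4 rule applications]
ivory-code needs fewer.

ivory-code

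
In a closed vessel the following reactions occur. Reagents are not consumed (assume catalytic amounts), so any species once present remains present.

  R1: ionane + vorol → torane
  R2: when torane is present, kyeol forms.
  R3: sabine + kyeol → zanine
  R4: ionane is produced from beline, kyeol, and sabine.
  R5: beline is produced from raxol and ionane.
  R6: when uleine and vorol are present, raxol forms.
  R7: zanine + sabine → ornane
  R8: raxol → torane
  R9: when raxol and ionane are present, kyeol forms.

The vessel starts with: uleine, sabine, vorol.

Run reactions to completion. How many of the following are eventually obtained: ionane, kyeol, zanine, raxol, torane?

uleine and vorol present → raxol forms (R6).
raxol present → torane forms (R8).
torane present → kyeol forms (R2).
sabine and kyeol present → zanine forms (R3).
ionane would need beline, kyeol, and sabine (R4), but beline never forms.
kyeol: reached.
zanine: reached.
raxol: reached.
torane: reached.
Reached: kyeol, zanine, raxol, and torane — 4 of the 5.

4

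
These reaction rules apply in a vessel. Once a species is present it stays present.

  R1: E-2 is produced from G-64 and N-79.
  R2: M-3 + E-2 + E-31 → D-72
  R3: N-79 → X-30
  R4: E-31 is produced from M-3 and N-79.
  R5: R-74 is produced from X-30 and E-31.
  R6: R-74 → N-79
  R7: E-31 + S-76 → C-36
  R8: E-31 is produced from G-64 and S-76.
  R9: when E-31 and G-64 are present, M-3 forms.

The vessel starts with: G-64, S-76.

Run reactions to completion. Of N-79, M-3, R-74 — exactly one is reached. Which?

M-3

G-64 and S-76 present → E-31 forms (R8).
E-31 and G-64 present → M-3 forms (R9).
R-74 would need X-30 and E-31 (R5), but X-30 never forms. N-79 would need R-74 (R6), but R-74 never forms.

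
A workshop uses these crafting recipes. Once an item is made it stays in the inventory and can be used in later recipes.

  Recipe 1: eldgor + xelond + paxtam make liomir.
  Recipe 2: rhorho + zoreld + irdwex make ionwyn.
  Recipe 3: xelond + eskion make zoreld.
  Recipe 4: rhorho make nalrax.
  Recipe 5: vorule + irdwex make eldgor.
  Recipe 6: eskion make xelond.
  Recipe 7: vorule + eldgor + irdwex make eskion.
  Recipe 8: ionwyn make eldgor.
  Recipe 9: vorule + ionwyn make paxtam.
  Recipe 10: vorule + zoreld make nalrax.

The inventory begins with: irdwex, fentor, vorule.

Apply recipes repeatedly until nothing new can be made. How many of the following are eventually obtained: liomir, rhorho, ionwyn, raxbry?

liomir would need eldgor, xelond, and paxtam (Recipe 1), but paxtam is never obtained.
No rule produces rhorho, and it is not given.
ionwyn would need rhorho, zoreld, and irdwex (Recipe 2), but rhorho is never obtained.
No rule produces raxbry, and it is not given.
None of the 4 are reached.

0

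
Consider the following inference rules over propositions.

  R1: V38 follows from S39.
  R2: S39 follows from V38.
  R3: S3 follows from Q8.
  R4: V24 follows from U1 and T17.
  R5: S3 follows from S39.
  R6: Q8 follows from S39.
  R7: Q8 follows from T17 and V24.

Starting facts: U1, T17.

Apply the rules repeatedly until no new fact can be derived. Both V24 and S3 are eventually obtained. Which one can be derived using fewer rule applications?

V24: From U1 and T17, R4 gives V24. [1 rule application]
S3: From U1 and T17, R4 gives V24. T17 and V24 hold, so Q8 follows (R7). Q8 holds, so S3 follows (R3). [3 rule applications]
V24 needs fewer.

V24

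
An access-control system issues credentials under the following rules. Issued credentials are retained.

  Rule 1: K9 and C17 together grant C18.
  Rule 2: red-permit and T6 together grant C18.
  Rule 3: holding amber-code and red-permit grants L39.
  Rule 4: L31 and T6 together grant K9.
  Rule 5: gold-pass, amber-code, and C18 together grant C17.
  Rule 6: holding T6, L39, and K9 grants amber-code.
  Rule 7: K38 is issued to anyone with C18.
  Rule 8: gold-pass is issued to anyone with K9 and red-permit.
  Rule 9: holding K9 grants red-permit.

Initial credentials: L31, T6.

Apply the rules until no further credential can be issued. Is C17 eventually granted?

No

C17 would need gold-pass, amber-code, and C18 (Rule 5), but amber-code is never granted.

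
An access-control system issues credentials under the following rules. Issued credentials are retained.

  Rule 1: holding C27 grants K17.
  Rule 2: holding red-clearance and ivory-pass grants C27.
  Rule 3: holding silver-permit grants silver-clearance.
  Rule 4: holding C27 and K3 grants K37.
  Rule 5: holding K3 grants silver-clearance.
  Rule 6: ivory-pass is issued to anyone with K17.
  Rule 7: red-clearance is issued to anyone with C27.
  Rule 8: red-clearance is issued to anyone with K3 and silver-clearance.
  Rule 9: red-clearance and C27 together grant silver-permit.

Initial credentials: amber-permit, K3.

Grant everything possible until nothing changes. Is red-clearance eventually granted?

Holding K3 grants silver-clearance (Rule 5).
Holding K3 and silver-clearance grants red-clearance (Rule 8).

Yes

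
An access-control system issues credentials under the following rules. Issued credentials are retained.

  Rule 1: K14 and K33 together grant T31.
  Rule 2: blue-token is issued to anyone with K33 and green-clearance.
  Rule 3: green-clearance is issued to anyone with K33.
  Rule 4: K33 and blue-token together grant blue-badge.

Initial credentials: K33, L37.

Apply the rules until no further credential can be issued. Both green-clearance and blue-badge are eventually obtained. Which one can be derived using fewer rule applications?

green-clearance: Holding K33 grants green-clearance (Rule 3). [1 rule application]
blue-badge: Holding K33 grants green-clearance (Rule 3). Holding K33 and green-clearance grants blue-token (Rule 2). Holding K33 and blue-token grants blue-badge (Rule 4). [3 rule applications]
green-clearance needs fewer.

green-clearance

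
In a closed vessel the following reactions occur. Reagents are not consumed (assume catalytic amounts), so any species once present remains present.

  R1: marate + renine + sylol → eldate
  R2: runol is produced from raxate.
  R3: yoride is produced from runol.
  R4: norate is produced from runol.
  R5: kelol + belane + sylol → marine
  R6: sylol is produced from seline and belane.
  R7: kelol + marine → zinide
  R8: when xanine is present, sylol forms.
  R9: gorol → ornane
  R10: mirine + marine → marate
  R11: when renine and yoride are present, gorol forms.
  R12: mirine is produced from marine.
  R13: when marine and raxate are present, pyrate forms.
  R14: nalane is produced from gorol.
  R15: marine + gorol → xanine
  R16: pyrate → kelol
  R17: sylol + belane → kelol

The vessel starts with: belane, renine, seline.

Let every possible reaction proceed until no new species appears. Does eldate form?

seline and belane present → sylol forms (R6).
sylol and belane present → kelol forms (R17).
kelol, belane, and sylol present → marine forms (R5).
marine present → mirine forms (R12).
mirine and marine present → marate forms (R10).
marate, renine, and sylol present → eldate forms (R1).

Yes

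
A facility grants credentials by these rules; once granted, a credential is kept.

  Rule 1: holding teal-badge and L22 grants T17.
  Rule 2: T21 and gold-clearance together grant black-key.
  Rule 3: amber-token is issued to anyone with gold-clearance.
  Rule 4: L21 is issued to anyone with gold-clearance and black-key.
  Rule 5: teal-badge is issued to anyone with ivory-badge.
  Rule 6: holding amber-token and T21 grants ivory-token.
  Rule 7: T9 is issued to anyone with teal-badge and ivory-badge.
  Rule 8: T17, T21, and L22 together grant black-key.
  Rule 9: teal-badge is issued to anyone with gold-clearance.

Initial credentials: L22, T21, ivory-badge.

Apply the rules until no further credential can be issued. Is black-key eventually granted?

Yes

Holding ivory-badge grants teal-badge (Rule 5).
Holding teal-badge and L22 grants T17 (Rule 1).
Holding T17, T21, and L22 grants black-key (Rule 8).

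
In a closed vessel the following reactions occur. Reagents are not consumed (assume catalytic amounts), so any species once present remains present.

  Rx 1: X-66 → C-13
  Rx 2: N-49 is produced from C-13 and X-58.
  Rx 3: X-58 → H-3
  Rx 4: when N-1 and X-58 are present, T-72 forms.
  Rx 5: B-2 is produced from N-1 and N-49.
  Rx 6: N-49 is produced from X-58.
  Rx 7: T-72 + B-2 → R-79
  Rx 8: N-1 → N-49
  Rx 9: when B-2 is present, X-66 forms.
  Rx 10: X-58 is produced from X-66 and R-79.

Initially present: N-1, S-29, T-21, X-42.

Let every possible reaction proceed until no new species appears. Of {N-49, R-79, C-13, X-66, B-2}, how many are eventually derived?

N-1 present → N-49 forms (Rx 8).
N-1 and N-49 present → B-2 forms (Rx 5).
B-2 present → X-66 forms (Rx 9).
X-66 present → C-13 forms (Rx 1).
N-49: reached.
R-79 would need T-72 and B-2 (Rx 7), but T-72 never forms.
C-13: reached.
X-66: reached.
B-2: reached.
Reached: N-49, C-13, X-66, and B-2 — 4 of the 5.

4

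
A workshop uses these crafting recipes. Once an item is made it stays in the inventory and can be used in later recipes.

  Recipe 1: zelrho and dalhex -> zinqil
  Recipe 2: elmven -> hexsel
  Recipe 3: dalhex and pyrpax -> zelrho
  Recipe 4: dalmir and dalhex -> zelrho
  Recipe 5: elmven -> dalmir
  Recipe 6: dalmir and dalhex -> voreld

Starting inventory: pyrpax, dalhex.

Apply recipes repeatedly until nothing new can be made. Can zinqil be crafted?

dalhex and pyrpax -> zelrho (Recipe 3).
Using Recipe 1, zelrho and dalhex make zinqil.

Yes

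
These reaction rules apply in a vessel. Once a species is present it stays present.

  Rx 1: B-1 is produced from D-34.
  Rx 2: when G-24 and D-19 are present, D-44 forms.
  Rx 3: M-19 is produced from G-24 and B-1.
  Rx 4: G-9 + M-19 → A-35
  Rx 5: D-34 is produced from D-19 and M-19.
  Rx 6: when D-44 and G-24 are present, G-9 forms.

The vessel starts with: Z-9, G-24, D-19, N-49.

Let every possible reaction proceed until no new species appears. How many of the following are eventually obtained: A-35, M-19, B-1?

A-35 would need G-9 and M-19 (Rx 4), but M-19 never forms.
M-19 would need G-24 and B-1 (Rx 3), but B-1 never forms.
B-1 would need D-34 (Rx 1), but D-34 never forms.
None of the 3 are reached.

0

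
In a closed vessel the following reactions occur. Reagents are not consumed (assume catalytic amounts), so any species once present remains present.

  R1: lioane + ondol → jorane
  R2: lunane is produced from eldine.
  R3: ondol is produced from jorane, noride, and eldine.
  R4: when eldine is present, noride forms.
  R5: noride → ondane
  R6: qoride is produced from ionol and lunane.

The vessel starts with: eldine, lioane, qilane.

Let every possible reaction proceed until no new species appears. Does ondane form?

eldine present → noride forms (R4).
noride present → ondane forms (R5).

Yes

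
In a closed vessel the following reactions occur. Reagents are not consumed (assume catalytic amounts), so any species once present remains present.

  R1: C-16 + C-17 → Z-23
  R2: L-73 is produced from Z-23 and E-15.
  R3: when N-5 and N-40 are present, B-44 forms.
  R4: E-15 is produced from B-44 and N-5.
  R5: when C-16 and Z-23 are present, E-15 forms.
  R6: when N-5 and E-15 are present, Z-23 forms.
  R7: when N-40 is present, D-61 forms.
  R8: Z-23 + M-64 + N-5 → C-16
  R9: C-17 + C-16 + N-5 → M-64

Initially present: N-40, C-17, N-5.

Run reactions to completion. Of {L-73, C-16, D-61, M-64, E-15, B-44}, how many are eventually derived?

4

N-40 present → D-61 forms (R7).
N-5 and N-40 present → B-44 forms (R3).
B-44 and N-5 present → E-15 forms (R4).
N-5 and E-15 present → Z-23 forms (R6).
Z-23 and E-15 present → L-73 forms (R2).
L-73: reached.
C-16 would need Z-23, M-64, and N-5 (R8), but M-64 never forms.
D-61: reached.
M-64 would need C-17, C-16, and N-5 (R9), but C-16 never forms.
E-15: reached.
B-44: reached.
Reached: L-73, D-61, E-15, and B-44 — 4 of the 6.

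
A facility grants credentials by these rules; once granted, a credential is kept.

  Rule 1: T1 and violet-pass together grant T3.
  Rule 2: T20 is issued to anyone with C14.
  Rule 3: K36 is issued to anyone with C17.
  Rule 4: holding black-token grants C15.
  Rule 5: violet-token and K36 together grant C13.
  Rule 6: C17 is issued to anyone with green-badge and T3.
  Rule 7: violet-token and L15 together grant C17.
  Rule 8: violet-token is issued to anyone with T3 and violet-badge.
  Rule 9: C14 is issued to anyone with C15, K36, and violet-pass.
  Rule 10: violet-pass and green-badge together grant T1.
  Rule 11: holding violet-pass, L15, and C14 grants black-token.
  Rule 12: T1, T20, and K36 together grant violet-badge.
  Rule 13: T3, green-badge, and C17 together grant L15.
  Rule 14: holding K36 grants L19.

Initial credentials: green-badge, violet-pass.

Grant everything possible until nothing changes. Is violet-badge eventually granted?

No

violet-badge would need T1, T20, and K36 (Rule 12), but T20 is never granted.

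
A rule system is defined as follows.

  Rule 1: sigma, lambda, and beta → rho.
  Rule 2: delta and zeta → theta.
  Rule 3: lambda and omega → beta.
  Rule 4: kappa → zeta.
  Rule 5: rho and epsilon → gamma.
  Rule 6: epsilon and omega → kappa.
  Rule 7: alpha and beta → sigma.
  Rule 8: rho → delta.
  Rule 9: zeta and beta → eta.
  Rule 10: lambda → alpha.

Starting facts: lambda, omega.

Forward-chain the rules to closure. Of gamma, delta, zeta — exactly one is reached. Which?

delta

From lambda, Rule 10 gives alpha.
lambda and omega hold, so beta follows (Rule 3).
alpha and beta hold, so sigma follows (Rule 7).
From sigma, lambda, and beta, Rule 1 gives rho.
rho holds, so delta follows (Rule 8).
gamma would need rho and epsilon (Rule 5), but epsilon is never established. zeta would need kappa (Rule 4), but kappa is never established.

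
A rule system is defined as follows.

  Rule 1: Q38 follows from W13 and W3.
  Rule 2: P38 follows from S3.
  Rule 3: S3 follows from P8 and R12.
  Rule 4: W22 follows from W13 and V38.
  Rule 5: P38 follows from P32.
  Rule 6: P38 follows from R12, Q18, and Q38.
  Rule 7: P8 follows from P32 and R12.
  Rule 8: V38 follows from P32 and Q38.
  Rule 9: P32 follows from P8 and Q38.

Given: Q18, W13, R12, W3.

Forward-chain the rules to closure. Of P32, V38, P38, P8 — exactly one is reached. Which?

From W13 and W3, Rule 1 gives Q38.
From R12, Q18, and Q38, Rule 6 gives P38.
P8 would need P32 and R12 (Rule 7), but P32 is never established. V38 would need P32 and Q38 (Rule 8), but P32 is never established. P32 would need P8 and Q38 (Rule 9), but P8 is never established.

P38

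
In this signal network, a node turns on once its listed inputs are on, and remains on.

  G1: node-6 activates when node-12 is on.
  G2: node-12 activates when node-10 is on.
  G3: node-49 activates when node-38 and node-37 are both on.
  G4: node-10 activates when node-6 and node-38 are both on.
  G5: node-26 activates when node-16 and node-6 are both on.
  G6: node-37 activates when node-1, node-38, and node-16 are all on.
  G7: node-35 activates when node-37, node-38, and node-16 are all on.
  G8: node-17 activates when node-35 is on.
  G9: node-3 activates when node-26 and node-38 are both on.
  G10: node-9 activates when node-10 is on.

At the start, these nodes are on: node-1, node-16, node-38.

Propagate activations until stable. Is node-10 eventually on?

node-10 would need node-6 and node-38 (G4), but node-6 never turns on.

No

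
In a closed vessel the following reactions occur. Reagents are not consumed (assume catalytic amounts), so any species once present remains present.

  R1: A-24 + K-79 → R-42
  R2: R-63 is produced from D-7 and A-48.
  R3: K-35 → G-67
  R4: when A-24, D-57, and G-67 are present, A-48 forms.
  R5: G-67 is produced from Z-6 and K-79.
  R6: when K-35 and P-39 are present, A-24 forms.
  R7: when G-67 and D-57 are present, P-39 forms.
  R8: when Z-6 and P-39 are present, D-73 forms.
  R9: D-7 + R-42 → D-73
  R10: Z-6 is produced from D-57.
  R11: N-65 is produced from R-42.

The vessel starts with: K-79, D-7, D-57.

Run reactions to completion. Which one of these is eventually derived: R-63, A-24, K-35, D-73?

D-73

D-57 present → Z-6 forms (R10).
Z-6 and K-79 present → G-67 forms (R5).
G-67 and D-57 present → P-39 forms (R7).
Z-6 and P-39 present → D-73 forms (R8).
R-63 would need D-7 and A-48 (R2), but A-48 never forms. A-24 would need K-35 and P-39 (R6), but K-35 never forms. No rule produces K-35, and it is not given.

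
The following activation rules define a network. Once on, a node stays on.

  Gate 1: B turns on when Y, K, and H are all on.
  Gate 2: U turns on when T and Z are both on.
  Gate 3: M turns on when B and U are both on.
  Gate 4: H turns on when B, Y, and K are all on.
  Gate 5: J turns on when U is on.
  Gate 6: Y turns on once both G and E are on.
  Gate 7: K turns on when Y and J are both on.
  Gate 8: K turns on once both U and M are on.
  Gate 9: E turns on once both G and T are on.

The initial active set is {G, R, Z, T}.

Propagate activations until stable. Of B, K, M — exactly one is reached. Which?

K

Gate 9: G and T on → E on.
T and Z are on, so U turns on (Gate 2).
Gate 6: G and E on → Y on.
Gate 5: U on → J on.
Y and J are on, so K turns on (Gate 7).
B would need Y, K, and H (Gate 1), but H never turns on. M would need B and U (Gate 3), but B never turns on.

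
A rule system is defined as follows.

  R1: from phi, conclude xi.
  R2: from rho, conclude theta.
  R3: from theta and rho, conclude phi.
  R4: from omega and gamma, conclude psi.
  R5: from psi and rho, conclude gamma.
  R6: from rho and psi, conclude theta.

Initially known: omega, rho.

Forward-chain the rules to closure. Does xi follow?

Yes

From rho, R2 gives theta.
theta and rho hold, so phi follows (R3).
From phi, R1 gives xi.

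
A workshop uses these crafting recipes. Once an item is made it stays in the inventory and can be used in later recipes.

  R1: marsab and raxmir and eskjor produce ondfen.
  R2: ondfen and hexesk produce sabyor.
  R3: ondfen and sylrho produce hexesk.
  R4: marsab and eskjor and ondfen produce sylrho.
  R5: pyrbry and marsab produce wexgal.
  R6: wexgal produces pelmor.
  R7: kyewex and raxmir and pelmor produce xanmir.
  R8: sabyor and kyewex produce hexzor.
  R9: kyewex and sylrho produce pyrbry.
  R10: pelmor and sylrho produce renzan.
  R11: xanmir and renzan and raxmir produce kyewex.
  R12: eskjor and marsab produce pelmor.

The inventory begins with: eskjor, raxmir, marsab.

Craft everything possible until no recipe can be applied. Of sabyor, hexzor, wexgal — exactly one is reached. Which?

marsab and raxmir and eskjor → ondfen (R1).
marsab and eskjor and ondfen → sylrho (R4).
Using R3, ondfen and sylrho make hexesk.
Using R2, ondfen and hexesk make sabyor.
hexzor would need sabyor and kyewex (R8), but kyewex is never obtained. wexgal would need pyrbry and marsab (R5), but pyrbry is never obtained.

sabyor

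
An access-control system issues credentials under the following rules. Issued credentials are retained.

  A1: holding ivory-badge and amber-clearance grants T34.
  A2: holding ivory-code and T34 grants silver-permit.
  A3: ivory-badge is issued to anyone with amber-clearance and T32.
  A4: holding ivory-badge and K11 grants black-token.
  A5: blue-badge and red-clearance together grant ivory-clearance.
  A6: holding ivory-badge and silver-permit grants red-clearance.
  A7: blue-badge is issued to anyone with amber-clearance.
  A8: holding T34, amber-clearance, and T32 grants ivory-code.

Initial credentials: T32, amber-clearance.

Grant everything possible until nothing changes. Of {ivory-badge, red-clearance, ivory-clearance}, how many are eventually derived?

3

Holding amber-clearance grants blue-badge (A7).
Holding amber-clearance and T32 grants ivory-badge (A3).
Holding ivory-badge and amber-clearance grants T34 (A1).
Holding T34, amber-clearance, and T32 grants ivory-code (A8).
Holding ivory-code and T34 grants silver-permit (A2).
Holding ivory-badge and silver-permit grants red-clearance (A6).
Holding blue-badge and red-clearance grants ivory-clearance (A5).
ivory-badge: reached.
red-clearance: reached.
ivory-clearance: reached.
All 3 are reached.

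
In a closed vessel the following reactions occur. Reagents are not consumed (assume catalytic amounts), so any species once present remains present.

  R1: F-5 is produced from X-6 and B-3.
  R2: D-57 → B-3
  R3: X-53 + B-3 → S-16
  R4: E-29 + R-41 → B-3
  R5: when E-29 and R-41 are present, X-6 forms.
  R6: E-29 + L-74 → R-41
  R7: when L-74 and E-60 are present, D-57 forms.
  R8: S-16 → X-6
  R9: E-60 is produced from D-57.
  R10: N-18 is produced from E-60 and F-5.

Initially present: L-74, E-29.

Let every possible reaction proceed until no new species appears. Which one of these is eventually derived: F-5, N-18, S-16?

F-5

E-29 and L-74 present → R-41 forms (R6).
E-29 and R-41 present → X-6 forms (R5).
E-29 and R-41 present → B-3 forms (R4).
X-6 and B-3 present → F-5 forms (R1).
S-16 would need X-53 and B-3 (R3), but X-53 never forms. N-18 would need E-60 and F-5 (R10), but E-60 never forms.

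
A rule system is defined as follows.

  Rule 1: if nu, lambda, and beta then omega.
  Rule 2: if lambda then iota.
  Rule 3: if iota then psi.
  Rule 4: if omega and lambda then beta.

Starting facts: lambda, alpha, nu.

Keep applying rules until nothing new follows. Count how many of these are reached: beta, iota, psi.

2

From lambda, Rule 2 gives iota.
iota holds, so psi follows (Rule 3).
beta would need omega and lambda (Rule 4), but omega is never established.
iota: reached.
psi: reached.
Reached: iota and psi — 2 of the 3.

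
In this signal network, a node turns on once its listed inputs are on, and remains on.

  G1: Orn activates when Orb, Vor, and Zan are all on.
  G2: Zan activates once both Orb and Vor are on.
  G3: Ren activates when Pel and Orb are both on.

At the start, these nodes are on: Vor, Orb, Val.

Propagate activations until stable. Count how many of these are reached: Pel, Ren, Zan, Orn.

G2: Orb and Vor on → Zan on.
Orb, Vor, and Zan are on, so Orn activates (G1).
No rule produces Pel, and it is not given.
Ren would need Pel and Orb (G3), but Pel never turns on.
Zan: reached.
Orn: reached.
Reached: Zan and Orn — 2 of the 4.

2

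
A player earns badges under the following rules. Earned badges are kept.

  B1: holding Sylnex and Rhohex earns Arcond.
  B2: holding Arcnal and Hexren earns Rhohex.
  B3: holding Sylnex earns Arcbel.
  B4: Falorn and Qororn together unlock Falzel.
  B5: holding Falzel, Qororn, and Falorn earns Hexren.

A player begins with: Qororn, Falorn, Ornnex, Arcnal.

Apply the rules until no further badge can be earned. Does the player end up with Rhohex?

Yes

With Falorn and Qororn, Falzel is earned (B4).
With Falzel, Qororn, and Falorn, Hexren is earned (B5).
With Arcnal and Hexren, Rhohex is earned (B2).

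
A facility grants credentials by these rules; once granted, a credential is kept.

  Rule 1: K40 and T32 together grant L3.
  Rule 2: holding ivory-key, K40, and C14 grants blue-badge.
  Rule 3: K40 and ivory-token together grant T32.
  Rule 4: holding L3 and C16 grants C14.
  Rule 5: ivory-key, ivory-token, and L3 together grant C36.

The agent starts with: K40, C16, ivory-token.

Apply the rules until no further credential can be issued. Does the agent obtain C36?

C36 would need ivory-key, ivory-token, and L3 (Rule 5), but ivory-key is never granted.

No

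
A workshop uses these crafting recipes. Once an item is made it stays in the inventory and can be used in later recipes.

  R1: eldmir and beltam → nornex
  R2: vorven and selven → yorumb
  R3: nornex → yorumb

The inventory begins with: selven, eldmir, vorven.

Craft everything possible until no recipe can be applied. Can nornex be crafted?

No

nornex would need eldmir and beltam (R1), but beltam is never obtained.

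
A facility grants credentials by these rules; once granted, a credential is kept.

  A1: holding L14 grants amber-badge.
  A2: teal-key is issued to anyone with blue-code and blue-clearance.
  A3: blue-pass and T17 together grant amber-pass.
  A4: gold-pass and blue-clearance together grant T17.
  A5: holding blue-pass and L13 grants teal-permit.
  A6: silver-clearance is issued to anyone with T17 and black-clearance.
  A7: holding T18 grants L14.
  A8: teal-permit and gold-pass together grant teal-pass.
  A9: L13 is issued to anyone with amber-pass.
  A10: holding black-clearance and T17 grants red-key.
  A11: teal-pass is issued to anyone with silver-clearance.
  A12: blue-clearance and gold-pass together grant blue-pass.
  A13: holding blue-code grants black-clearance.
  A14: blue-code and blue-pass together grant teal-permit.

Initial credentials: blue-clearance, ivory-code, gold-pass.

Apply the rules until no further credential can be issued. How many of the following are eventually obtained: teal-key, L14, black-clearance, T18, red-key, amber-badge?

teal-key would need blue-code and blue-clearance (A2), but blue-code is never granted.
L14 would need T18 (A7), but T18 is never granted.
black-clearance would need blue-code (A13), but blue-code is never granted.
No rule produces T18, and it is not given.
red-key would need black-clearance and T17 (A10), but black-clearance is never granted.
amber-badge would need L14 (A1), but L14 is never granted.
None of the 6 are reached.

0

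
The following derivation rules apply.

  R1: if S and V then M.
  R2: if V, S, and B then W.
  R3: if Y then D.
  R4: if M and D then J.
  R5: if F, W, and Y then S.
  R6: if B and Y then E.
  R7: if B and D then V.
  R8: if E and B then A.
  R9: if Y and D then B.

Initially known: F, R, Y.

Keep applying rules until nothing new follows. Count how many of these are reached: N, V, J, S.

1

From Y, R3 gives D.
From Y and D, R9 gives B.
B and D hold, so V follows (R7).
No rule produces N, and it is not given.
V: reached.
J would need M and D (R4), but M is never established.
S would need F, W, and Y (R5), but W is never established.
Reached: V — 1 of the 4.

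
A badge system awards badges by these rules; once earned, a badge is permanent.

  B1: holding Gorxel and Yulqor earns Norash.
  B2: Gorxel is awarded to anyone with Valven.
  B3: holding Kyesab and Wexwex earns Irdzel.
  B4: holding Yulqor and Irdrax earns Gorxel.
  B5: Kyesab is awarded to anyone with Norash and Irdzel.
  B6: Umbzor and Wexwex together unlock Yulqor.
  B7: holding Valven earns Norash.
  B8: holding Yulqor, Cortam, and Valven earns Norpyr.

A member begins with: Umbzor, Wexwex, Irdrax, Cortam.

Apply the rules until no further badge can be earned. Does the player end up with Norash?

Yes

With Umbzor and Wexwex, Yulqor is earned (B6).
With Yulqor and Irdrax, Gorxel is earned (B4).
With Gorxel and Yulqor, Norash is earned (B1).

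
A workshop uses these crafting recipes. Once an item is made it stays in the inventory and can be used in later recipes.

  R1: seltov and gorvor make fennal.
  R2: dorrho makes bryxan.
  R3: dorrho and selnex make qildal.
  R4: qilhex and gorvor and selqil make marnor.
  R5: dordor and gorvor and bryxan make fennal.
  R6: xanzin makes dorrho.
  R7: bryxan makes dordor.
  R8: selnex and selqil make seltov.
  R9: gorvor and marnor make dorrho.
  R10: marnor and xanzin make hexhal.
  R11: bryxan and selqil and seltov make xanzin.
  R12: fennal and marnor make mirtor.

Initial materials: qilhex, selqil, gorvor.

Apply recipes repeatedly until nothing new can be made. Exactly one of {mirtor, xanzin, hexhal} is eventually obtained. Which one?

mirtor

qilhex and gorvor and selqil → marnor (R4).
Using R9, gorvor and marnor make dorrho.
Using R2, dorrho makes bryxan.
bryxan → dordor (R7).
dordor and gorvor and bryxan → fennal (R5).
fennal and marnor → mirtor (R12).
hexhal would need marnor and xanzin (R10), but xanzin is never obtained. xanzin would need bryxan, selqil, and seltov (R11), but seltov is never obtained.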